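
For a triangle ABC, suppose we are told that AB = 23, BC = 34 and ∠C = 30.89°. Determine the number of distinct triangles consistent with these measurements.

2

BC·sin C = 34·sin(30.89°) ≈ 17.46.
Since BC sin C < AB < BC (17.46 < 23 < 34), two triangles exist.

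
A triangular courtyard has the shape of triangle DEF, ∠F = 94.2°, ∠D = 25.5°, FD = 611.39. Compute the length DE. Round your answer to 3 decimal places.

701.964

The third angle is ∠E = 180° − ∠F − ∠D = 60.30°.
Law of sines: DE = FD·sin F/sin E ≈ 701.96.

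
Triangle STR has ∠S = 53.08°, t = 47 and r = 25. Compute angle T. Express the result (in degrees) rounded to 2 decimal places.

94.92

By the law of cosines, s² = t² + r² − 2·t·r·cos S = 1422.4, so s ≈ 37.714.
Law of cosines again: cos T = (r² + s² − t²)/(2·r·s) ≈ -0.08572, so ∠T ≈ 94.92°.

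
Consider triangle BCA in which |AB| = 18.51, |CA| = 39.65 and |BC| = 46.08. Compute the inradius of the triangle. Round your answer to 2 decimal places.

Semiperimeter s = (39.65 + 18.51 + 46.08)/2 = 52.12.
Heron's formula: area = √(52.12·12.47·33.61·6.04) ≈ 363.24.
Inradius = area/s = 363.24/52.12 ≈ 6.9692.

r ≈ 6.97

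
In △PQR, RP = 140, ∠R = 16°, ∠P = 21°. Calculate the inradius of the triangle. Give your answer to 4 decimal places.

11.1903

The third angle is ∠Q = 180° − ∠R − ∠P = 143.00°.
Law of sines: QR = RP·sin P/sin Q ≈ 83.367.
Law of sines: PQ = RP·sin R/sin Q ≈ 64.121.
Area = ½·RP·QR·sin R ≈ 1608.5.
Semiperimeter s = (83.367+140+64.121)/2 = 143.74.
Inradius = area/s = 1608.5/143.74 ≈ 11.19.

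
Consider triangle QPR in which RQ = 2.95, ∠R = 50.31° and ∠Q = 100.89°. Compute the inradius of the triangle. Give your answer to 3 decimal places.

The third angle is ∠P = 180° − ∠R − ∠Q = 28.80°.
Law of sines: PR = RQ·sin Q/sin P ≈ 6.0132.
Law of sines: QP = RQ·sin R/sin P ≈ 4.7121.
Area = ½·RQ·PR·sin R ≈ 6.8251.
Semiperimeter s = (6.0132+2.95+4.7121)/2 = 6.8376.
Inradius = area/s = 6.8251/6.8376 ≈ 0.99817.

0.998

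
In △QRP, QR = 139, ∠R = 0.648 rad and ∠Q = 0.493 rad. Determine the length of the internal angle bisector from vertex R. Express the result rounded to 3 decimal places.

t_R ≈ 90.228

The third angle is ∠P = π − ∠Q − ∠R = 2.001 rad.
Law of sines: RP = QR·sin Q/sin P ≈ 72.366.
Law of sines: PQ = QR·sin R/sin P ≈ 92.293.
The bisector from R has length 2·QR·RP·cos(∠R/2)/(QR+RP) ≈ 90.228.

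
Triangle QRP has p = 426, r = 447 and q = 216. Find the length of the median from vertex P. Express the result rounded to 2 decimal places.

Median from P: ½√(2·q² + 2·r² − p²) ≈ 279.04.

m_P ≈ 279.04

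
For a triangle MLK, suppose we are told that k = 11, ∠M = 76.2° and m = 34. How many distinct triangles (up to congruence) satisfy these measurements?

1

k·sin M = 11·sin(76.2°) ≈ 10.68.
Since m ≥ k, exactly one triangle exists.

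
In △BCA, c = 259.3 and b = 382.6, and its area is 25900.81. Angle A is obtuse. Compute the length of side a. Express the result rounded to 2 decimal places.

618.74

From area = ½·b·c·sin A, we get sin A = 2·area/(b·c) ≈ 0.52215.
Taking the obtuse solution, ∠A ≈ 148.52°.
Law of cosines then gives a ≈ 618.74.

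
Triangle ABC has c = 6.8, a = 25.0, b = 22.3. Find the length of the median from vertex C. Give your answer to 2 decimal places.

23.44

Median from C: ½√(2·a² + 2·b² − c²) ≈ 23.443.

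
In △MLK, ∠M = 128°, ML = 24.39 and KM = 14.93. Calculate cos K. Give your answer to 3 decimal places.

0.842

By the law of cosines, LK² = KM² + ML² − 2·KM·ML·cos M = 1266.2, so LK ≈ 35.583.
Law of cosines again: cos K = (LK² + KM² − ML²)/(2·LK·KM) ≈ 0.84158, so ∠K ≈ 32.69°.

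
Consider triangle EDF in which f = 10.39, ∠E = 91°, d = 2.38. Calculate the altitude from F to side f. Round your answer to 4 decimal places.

By the law of cosines, e² = d² + f² − 2·d·f·cos E = 114.48, so e ≈ 10.7.
Area = ½·d·f·sin E ≈ 12.362.
The altitude from F has length 2·area/f ≈ 2.3796.

h_F ≈ 2.3796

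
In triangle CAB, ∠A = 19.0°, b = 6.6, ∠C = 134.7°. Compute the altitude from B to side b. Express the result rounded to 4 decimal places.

h_B ≈ 3.4471

The third angle is ∠B = 180° − ∠C − ∠A = 26.30°.
Law of sines: c = b·sin C/sin B ≈ 10.588.
Law of sines: a = b·sin A/sin B ≈ 4.8497.
Area = ½·b·c·sin A ≈ 11.376.
The altitude from B has length 2·area/b ≈ 3.4471.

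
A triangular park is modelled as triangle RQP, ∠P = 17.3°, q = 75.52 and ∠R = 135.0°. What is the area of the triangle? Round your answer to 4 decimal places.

1289.9647

The third angle is ∠Q = 180° − ∠P − ∠R = 27.70°.
Law of sines: r = q·sin R/sin Q ≈ 114.88.
Law of sines: p = q·sin P/sin Q ≈ 48.313.
Area = ½·q·r·sin P ≈ 1290.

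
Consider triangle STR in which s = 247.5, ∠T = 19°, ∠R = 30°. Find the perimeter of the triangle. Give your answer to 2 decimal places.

perimeter ≈ 518.24

The third angle is ∠S = 180° − ∠T − ∠R = 131.00°.
Law of sines: t = s·sin T/sin S ≈ 106.77.
Law of sines: r = s·sin R/sin S ≈ 163.97.
Semiperimeter p = (247.5+106.77+163.97)/2 = 259.12.
Perimeter = 247.5 + 106.77 + 163.97 = 518.24.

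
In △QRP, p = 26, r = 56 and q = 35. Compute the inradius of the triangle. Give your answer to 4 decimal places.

5.7130

Semiperimeter s = (35 + 56 + 26)/2 = 58.5.
Heron's formula: area = √(58.5·23.5·2.5·32.5) ≈ 334.21.
Inradius = area/s = 334.21/58.5 ≈ 5.713.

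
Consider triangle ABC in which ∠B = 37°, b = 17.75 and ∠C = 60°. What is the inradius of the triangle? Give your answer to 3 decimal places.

The third angle is ∠A = 180° − ∠B − ∠C = 83.00°.
Law of sines: a = b·sin A/sin B ≈ 29.274.
Law of sines: c = b·sin C/sin B ≈ 25.543.
Area = ½·b·a·sin C ≈ 225.
Semiperimeter s = (29.274+17.75+25.543)/2 = 36.283.
Inradius = area/s = 225/36.283 ≈ 6.2012.

6.201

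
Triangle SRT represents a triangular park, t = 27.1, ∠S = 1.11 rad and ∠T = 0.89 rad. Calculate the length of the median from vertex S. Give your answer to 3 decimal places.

The third angle is ∠R = π − ∠T − ∠S = 1.142 rad.
Law of sines: s = t·sin S/sin T ≈ 31.237.
Law of sines: r = t·sin R/sin T ≈ 31.711.
Median from S: ½√(2·r² + 2·t² − s²) ≈ 25.021.

m_S ≈ 25.021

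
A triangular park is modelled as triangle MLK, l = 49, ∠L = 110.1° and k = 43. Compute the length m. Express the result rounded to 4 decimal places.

12.9782

Law of sines: sin K = k·sin L/l ≈ 0.82410.
Since l ≥ k, only the acute value applies: ∠K ≈ 55.50°.
Then ∠M = 180° − ∠L − ∠K ≈ 14.40°.
Law of sines gives m = l·sin M/sin L ≈ 12.978.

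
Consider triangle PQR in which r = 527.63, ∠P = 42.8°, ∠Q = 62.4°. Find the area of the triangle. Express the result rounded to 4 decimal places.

The third angle is ∠R = 180° − ∠P − ∠Q = 74.80°.
Law of sines: p = r·sin P/sin R ≈ 371.49.
Law of sines: q = r·sin Q/sin R ≈ 484.54.
Area = ½·r·p·sin Q ≈ 86852.

area ≈ 86851.9700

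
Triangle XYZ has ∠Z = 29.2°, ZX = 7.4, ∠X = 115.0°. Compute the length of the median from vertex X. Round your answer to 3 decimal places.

The third angle is ∠Y = 180° − ∠Z − ∠X = 35.80°.
Law of sines: YZ = ZX·sin X/sin Y ≈ 11.465.
Law of sines: XY = ZX·sin Z/sin Y ≈ 6.1717.
Median from X: ½√(2·ZX² + 2·XY² − YZ²) ≈ 3.6826.

m_X ≈ 3.683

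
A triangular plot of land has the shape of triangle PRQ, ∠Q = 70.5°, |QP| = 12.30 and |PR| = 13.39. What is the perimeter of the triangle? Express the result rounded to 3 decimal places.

perimeter ≈ 36.494

Law of sines: sin R = |QP|·sin Q/|PR| ≈ 0.86591.
Since |PR| ≥ |QP|, only the acute value applies: ∠R ≈ 59.99°.
Then ∠P = 180° − ∠Q − ∠R ≈ 49.51°.
Law of sines gives |RQ| = |PR|·sin P/sin Q ≈ 10.804.
Semiperimeter s = (10.804+12.3+13.39)/2 = 18.247.
Perimeter = 10.804 + 12.3 + 13.39 = 36.494.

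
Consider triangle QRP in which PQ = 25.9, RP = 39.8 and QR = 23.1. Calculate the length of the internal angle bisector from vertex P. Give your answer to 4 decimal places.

By the law of cosines, cos P = (RP² + PQ² − QR²) / (2·RP·PQ) ≈ 0.83489, so ∠P ≈ 33.40°.
The bisector from P has length 2·RP·PQ·cos(∠P/2)/(RP+PQ) ≈ 30.056.

30.0564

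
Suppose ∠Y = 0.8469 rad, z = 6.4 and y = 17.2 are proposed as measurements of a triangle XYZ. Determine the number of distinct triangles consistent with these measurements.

z·sin Y = 6.4·sin(0.8469 rad) ≈ 4.795.
Since y ≥ z, exactly one triangle exists.

1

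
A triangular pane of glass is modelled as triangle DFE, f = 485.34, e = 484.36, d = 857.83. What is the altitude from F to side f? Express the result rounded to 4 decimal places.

h_F ≈ 399.5894

Semiperimeter s = (857.83 + 485.34 + 484.36)/2 = 913.77.
Heron's formula: area = √(913.77·55.935·428.43·429.41) ≈ 96968.
The altitude from F has length 2·area/f ≈ 399.59.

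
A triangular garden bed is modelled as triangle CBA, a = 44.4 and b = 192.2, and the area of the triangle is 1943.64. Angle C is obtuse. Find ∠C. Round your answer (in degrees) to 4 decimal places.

From area = ½·b·a·sin C, we get sin C = 2·area/(b·a) ≈ 0.45552.
Taking the obtuse solution, ∠C ≈ 152.90°.

∠C ≈ 152.9015°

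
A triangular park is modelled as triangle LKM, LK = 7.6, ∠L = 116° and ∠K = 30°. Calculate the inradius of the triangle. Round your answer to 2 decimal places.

The third angle is ∠M = 180° − ∠L − ∠K = 34.00°.
Law of sines: KM = LK·sin L/sin M ≈ 12.216.
Law of sines: ML = LK·sin K/sin M ≈ 6.7955.
Area = ½·LK·KM·sin K ≈ 23.209.
Semiperimeter s = (12.216+6.7955+7.6)/2 = 13.306.
Inradius = area/s = 23.209/13.306 ≈ 1.7444.

1.74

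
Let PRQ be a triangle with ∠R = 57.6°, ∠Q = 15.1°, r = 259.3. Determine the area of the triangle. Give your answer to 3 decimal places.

The third angle is ∠P = 180° − ∠R − ∠Q = 107.30°.
Law of sines: p = r·sin P/sin R ≈ 293.21.
Law of sines: q = r·sin Q/sin R ≈ 80.003.
Area = ½·r·p·sin Q ≈ 9903.2.

9903.158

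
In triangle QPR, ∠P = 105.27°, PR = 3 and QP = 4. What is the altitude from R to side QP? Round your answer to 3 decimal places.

h_R ≈ 2.894

By the law of cosines, RQ² = QP² + PR² − 2·QP·PR·cos P = 31.321, so RQ ≈ 5.5965.
Area = ½·QP·PR·sin P ≈ 5.7882.
The altitude from R has length 2·area/QP ≈ 2.8941.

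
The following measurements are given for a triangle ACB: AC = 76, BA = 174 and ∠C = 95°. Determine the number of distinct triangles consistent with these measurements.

1

AC·sin C = 76·sin(95°) ≈ 75.71.
Since ∠C is not acute, a triangle exists only if BA > AC; here BA > AC, so there is exactly one triangle.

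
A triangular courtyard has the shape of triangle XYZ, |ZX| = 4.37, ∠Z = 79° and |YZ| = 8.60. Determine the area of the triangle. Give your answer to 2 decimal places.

Area = ½·|YZ|·|ZX|·sin Z ≈ 18.446.

area ≈ 18.45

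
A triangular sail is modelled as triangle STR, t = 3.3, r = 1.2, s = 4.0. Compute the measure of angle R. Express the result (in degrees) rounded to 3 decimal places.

∠R ≈ 15.417°

By the law of cosines, cos R = (s² + t² − r²) / (2·s·t) ≈ 0.96402, so ∠R ≈ 15.42°.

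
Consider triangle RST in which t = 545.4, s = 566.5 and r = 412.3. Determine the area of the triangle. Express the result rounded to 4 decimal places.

106299.1433

Semiperimeter p = (412.3 + 566.5 + 545.4)/2 = 762.1.
Heron's formula: area = √(762.1·349.8·195.6·216.7) ≈ 1.063e+05.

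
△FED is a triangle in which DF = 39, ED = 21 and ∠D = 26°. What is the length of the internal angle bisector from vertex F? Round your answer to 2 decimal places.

By the law of cosines, FE² = ED² + DF² − 2·ED·DF·cos D = 489.78, so FE ≈ 22.131.
Law of cosines again: cos F = (DF² + FE² − ED²)/(2·DF·FE) ≈ 0.90938, so ∠F ≈ 24.58°.
The bisector from F has length 2·DF·FE·cos(∠F/2)/(DF+FE) ≈ 27.591.

27.59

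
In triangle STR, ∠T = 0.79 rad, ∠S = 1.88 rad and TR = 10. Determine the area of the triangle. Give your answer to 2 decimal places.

area ≈ 16.94

The third angle is ∠R = π − ∠S − ∠T = 0.472 rad.
Law of sines: RS = TR·sin T/sin S ≈ 7.4572.
Law of sines: ST = TR·sin R/sin S ≈ 4.7692.
Area = ½·TR·RS·sin R ≈ 16.939.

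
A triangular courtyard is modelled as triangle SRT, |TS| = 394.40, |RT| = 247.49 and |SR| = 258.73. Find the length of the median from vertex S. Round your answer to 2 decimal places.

m_S ≈ 309.73

Median from S: ½√(2·|TS|² + 2·|SR|² − |RT|²) ≈ 309.73.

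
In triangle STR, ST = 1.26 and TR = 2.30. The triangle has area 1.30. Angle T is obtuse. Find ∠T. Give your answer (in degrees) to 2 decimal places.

From area = ½·ST·TR·sin T, we get sin T = 2·area/(ST·TR) ≈ 0.89717.
Taking the obtuse solution, ∠T ≈ 116.21°.

116.21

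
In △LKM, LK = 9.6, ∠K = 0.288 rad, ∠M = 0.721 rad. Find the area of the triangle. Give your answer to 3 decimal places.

The third angle is ∠L = π − ∠K − ∠M = 2.133 rad.
Law of sines: KM = LK·sin L/sin M ≈ 12.307.
Law of sines: ML = LK·sin K/sin M ≈ 4.1306.
Area = ½·LK·KM·sin K ≈ 16.779.

16.779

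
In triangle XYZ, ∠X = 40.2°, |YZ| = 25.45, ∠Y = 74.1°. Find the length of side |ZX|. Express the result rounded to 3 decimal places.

37.921

The third angle is ∠Z = 180° − ∠X − ∠Y = 65.70°.
Law of sines: |ZX| = |YZ|·sin Y/sin X ≈ 37.921.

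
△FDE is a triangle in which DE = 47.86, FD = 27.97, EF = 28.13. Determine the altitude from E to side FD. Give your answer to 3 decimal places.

h_E ≈ 25.041

Semiperimeter s = (47.86 + 28.13 + 27.97)/2 = 51.98.
Heron's formula: area = √(51.98·4.12·23.85·24.01) ≈ 350.19.
The altitude from E has length 2·area/FD ≈ 25.041.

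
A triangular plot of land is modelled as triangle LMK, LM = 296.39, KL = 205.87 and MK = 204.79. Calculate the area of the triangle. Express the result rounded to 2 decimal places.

21061.62

Semiperimeter s = (204.79 + 205.87 + 296.39)/2 = 353.52.
Heron's formula: area = √(353.52·148.73·147.65·57.135) ≈ 21062.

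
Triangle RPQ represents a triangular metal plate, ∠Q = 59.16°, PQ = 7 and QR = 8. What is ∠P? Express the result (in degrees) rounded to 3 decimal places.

∠P ≈ 67.119°

By the law of cosines, RP² = PQ² + QR² − 2·PQ·QR·cos Q = 55.584, so RP ≈ 7.4555.
Law of cosines again: cos P = (RP² + PQ² − QR²)/(2·RP·PQ) ≈ 0.38882, so ∠P ≈ 67.12°.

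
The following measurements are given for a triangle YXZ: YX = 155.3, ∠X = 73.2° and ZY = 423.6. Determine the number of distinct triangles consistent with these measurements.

YX·sin X = 155.3·sin(73.2°) ≈ 148.7.
Since ZY ≥ YX, exactly one triangle exists.

1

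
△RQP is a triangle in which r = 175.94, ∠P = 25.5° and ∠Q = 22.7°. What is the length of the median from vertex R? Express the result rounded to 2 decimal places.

The third angle is ∠R = 180° − ∠Q − ∠P = 131.80°.
Law of sines: q = r·sin Q/sin R ≈ 91.078.
Law of sines: p = r·sin P/sin R ≈ 101.61.
Median from R: ½√(2·q² + 2·p² − r²) ≈ 39.631.

m_R ≈ 39.63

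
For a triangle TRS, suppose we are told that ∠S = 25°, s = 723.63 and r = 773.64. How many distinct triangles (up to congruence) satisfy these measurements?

2

r·sin S = 773.64·sin(25°) ≈ 327.
Since r sin S < s < r (327 < 723.63 < 773.64), two triangles exist.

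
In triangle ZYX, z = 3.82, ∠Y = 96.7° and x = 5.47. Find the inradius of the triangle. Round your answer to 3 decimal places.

1.272

By the law of cosines, y² = x² + z² − 2·x·z·cos Y = 49.389, so y ≈ 7.0277.
Area = ½·x·z·sin Y ≈ 10.376.
Semiperimeter s = (3.82+7.0277+5.47)/2 = 8.1589.
Inradius = area/s = 10.376/8.1589 ≈ 1.2718.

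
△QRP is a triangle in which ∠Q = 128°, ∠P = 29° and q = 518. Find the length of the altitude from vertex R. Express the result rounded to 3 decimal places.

h_R ≈ 251.131

The third angle is ∠R = 180° − ∠P − ∠Q = 23.00°.
Law of sines: r = q·sin R/sin Q ≈ 256.85.
Law of sines: p = q·sin P/sin Q ≈ 318.69.
Area = ½·q·r·sin P ≈ 32251.
The altitude from R has length 2·area/r ≈ 251.13.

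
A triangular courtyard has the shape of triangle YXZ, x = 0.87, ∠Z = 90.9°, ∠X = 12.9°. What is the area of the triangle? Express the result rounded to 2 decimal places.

area ≈ 1.65

The third angle is ∠Y = 180° − ∠X − ∠Z = 76.20°.
Law of sines: y = x·sin Y/sin X ≈ 3.7845.
Law of sines: z = x·sin Z/sin X ≈ 3.8965.
Area = ½·x·y·sin Z ≈ 1.646.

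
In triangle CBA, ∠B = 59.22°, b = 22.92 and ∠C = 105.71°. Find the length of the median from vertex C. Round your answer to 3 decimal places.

The third angle is ∠A = 180° − ∠C − ∠B = 15.07°.
Law of sines: c = b·sin C/sin B ≈ 25.681.
Law of sines: a = b·sin A/sin B ≈ 6.9362.
Median from C: ½√(2·b² + 2·a² − c²) ≈ 11.038.

11.038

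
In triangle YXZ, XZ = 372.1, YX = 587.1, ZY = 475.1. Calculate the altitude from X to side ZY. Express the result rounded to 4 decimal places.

h_X ≈ 371.5341

Semiperimeter s = (372.1 + 475.1 + 587.1)/2 = 717.15.
Heron's formula: area = √(717.15·345.05·242.05·130.05) ≈ 88258.
The altitude from X has length 2·area/ZY ≈ 371.53.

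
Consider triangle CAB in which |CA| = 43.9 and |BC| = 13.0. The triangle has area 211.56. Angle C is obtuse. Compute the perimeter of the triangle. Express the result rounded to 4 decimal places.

110.3991

From area = ½·|BC|·|CA|·sin C, we get sin C = 2·area/(|BC|·|CA|) ≈ 0.74141.
Taking the obtuse solution, ∠C ≈ 132.15°.
Law of cosines then gives |AB| ≈ 53.499.
Perimeter = 53.499 + 13 + 43.9 = 110.4.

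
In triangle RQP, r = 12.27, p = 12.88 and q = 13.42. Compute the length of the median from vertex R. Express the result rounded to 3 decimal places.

Median from R: ½√(2·q² + 2·p² − r²) ≈ 11.634.

m_R ≈ 11.634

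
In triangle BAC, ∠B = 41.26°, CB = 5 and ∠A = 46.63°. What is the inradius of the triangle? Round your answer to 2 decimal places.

r ≈ 1.38

The third angle is ∠C = 180° − ∠B − ∠A = 92.11°.
Law of sines: AC = CB·sin B/sin A ≈ 4.536.
Law of sines: BA = CB·sin C/sin A ≈ 6.8735.
Area = ½·CB·AC·sin C ≈ 11.332.
Semiperimeter s = (4.536+5+6.8735)/2 = 8.2048.
Inradius = area/s = 11.332/8.2048 ≈ 1.3812.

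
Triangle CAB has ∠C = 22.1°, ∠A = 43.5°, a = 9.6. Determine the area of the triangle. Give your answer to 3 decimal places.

area ≈ 22.936

The third angle is ∠B = 180° − ∠C − ∠A = 114.40°.
Law of sines: c = a·sin C/sin A ≈ 5.2469.
Law of sines: b = a·sin B/sin A ≈ 12.701.
Area = ½·a·c·sin B ≈ 22.936.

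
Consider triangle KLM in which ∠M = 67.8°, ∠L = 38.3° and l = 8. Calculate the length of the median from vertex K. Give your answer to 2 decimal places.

The third angle is ∠K = 180° − ∠L − ∠M = 73.90°.
Law of sines: k = l·sin K/sin L ≈ 12.402.
Law of sines: m = l·sin M/sin L ≈ 11.951.
Median from K: ½√(2·l² + 2·m² − k²) ≈ 8.06.

m_K ≈ 8.06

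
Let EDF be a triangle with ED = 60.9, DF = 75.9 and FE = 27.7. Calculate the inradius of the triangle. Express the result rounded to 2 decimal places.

Semiperimeter s = (75.9 + 27.7 + 60.9)/2 = 82.25.
Heron's formula: area = √(82.25·6.35·54.55·21.35) ≈ 779.92.
Inradius = area/s = 779.92/82.25 ≈ 9.4823.

9.48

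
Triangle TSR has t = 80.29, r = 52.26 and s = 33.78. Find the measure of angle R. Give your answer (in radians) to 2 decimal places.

∠R ≈ 0.46 rad

By the law of cosines, cos R = (t² + s² − r²) / (2·t·s) ≈ 0.89530, so ∠R ≈ 0.4617 rad.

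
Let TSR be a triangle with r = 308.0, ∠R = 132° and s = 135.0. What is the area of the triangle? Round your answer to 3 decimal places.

10076.097

Law of sines: sin S = s·sin R/r ≈ 0.32573.
Since r ≥ s, only the acute value applies: ∠S ≈ 19.01°.
Then ∠T = 180° − ∠R − ∠S ≈ 28.99°.
Law of sines gives t = r·sin T/sin R ≈ 200.87.
Area = ½·r·s·sin T ≈ 10076.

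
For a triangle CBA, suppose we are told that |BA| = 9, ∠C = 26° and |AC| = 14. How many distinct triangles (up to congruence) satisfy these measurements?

2

|AC|·sin C = 14·sin(26°) ≈ 6.137.
Since |AC| sin C < |BA| < |AC| (6.137 < 9 < 14), two triangles exist.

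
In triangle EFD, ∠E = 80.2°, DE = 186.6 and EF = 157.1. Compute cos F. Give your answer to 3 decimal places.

0.563

By the law of cosines, FD² = DE² + EF² − 2·DE·EF·cos E = 49521, so FD ≈ 222.53.
Law of cosines again: cos F = (EF² + FD² − DE²)/(2·EF·FD) ≈ 0.56324, so ∠F ≈ 55.72°.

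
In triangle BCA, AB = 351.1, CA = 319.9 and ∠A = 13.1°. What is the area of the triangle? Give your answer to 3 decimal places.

12728.385

Area = ½·CA·AB·sin A ≈ 12728.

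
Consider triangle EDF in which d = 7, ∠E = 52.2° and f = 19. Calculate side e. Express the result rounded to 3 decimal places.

15.715

By the law of cosines, e² = d² + f² − 2·d·f·cos E = 246.97, so e ≈ 15.715.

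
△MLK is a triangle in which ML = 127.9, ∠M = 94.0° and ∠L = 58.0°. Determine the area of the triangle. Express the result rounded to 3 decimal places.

14738.832

The third angle is ∠K = 180° − ∠M − ∠L = 28.00°.
Law of sines: LK = ML·sin M/sin K ≈ 271.77.
Law of sines: KM = ML·sin L/sin K ≈ 231.04.
Area = ½·ML·LK·sin L ≈ 14739.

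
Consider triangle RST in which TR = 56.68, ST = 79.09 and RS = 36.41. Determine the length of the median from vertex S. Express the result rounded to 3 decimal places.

m_S ≈ 54.656

Median from S: ½√(2·RS² + 2·ST² − TR²) ≈ 54.656.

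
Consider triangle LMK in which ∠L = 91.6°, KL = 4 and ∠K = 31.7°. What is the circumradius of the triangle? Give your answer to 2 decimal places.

The third angle is ∠M = 180° − ∠K − ∠L = 56.70°.
Law of sines: MK = KL·sin L/sin M ≈ 4.7839.
Law of sines: LM = KL·sin K/sin M ≈ 2.5148.
Circumradius = KL/(2 sin M) ≈ 2.3929.

2.39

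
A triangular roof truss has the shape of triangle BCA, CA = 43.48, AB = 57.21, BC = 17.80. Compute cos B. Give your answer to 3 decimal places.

By the law of cosines, cos B = (AB² + BC² − CA²) / (2·AB·BC) ≈ 0.83436, so ∠B ≈ 33.45°.

cos B ≈ 0.834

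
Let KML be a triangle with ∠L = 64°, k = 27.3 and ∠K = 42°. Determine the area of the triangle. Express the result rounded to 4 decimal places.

The third angle is ∠M = 180° − ∠L − ∠K = 74.00°.
Law of sines: m = k·sin M/sin K ≈ 39.219.
Law of sines: l = k·sin L/sin K ≈ 36.67.
Area = ½·k·m·sin L ≈ 481.16.

area ≈ 481.1564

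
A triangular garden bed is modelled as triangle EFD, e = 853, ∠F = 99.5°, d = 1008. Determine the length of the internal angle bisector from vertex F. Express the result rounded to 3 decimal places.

t_F ≈ 597.048

By the law of cosines, f² = d² + e² − 2·d·e·cos F = 2.0275e+06, so f ≈ 1423.9.
The bisector from F has length 2·d·e·cos(∠F/2)/(d+e) ≈ 597.05.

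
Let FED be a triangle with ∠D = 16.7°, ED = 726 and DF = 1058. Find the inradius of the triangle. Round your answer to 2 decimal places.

By the law of cosines, FE² = ED² + DF² − 2·ED·DF·cos D = 1.7502e+05, so FE ≈ 418.35.
Area = ½·ED·DF·sin D ≈ 1.1036e+05.
Semiperimeter s = (726+1058+418.35)/2 = 1101.2.
Inradius = area/s = 1.1036e+05/1101.2 ≈ 100.22.

r ≈ 100.22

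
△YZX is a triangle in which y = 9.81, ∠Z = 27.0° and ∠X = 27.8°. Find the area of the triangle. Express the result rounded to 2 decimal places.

The third angle is ∠Y = 180° − ∠Z − ∠X = 125.20°.
Law of sines: z = y·sin Z/sin Y ≈ 5.4503.
Law of sines: x = y·sin X/sin Y ≈ 5.5991.
Area = ½·y·z·sin X ≈ 12.468.

12.47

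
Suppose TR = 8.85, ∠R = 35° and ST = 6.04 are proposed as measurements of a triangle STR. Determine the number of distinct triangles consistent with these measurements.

2

TR·sin R = 8.85·sin(35°) ≈ 5.076.
Since TR sin R < ST < TR (5.076 < 6.04 < 8.85), two triangles exist.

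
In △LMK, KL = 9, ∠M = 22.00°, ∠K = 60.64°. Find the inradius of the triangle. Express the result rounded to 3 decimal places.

r ≈ 3.476

The third angle is ∠L = 180° − ∠M − ∠K = 97.36°.
Law of sines: MK = KL·sin L/sin M ≈ 23.827.
Law of sines: LM = KL·sin K/sin M ≈ 20.939.
Area = ½·KL·MK·sin K ≈ 93.451.
Semiperimeter s = (23.827+9+20.939)/2 = 26.883.
Inradius = area/s = 93.451/26.883 ≈ 3.4762.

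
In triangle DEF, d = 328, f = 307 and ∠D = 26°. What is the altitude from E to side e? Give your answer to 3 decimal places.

Law of sines: sin F = f·sin D/d ≈ 0.41030.
Since d ≥ f, only the acute value applies: ∠F ≈ 24.22°.
Then ∠E = 180° − ∠D − ∠F ≈ 129.78°.
Law of sines gives e = d·sin E/sin D ≈ 575.05.
Area = ½·d·f·sin E ≈ 38695.
The altitude from E has length 2·area/e ≈ 134.58.

h_E ≈ 134.580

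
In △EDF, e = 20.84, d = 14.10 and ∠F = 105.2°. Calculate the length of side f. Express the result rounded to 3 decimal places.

28.057

By the law of cosines, f² = e² + d² − 2·e·d·cos F = 787.2, so f ≈ 28.057.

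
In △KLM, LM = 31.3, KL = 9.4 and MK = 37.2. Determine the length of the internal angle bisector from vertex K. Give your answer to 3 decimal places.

t_K ≈ 13.854

By the law of cosines, cos K = (MK² + KL² − LM²) / (2·MK·KL) ≈ 0.70423, so ∠K ≈ 45.23°.
The bisector from K has length 2·MK·KL·cos(∠K/2)/(MK+KL) ≈ 13.854.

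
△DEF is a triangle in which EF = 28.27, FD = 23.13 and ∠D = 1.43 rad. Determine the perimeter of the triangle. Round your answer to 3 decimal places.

perimeter ≈ 71.221

Law of sines: sin E = FD·sin D/EF ≈ 0.81009.
Since EF ≥ FD, only the acute value applies: ∠E ≈ 0.944 rad.
Then ∠F = π − ∠D − ∠E ≈ 0.767 rad.
Law of sines gives DE = EF·sin F/sin D ≈ 19.821.
Semiperimeter s = (28.27+23.13+19.821)/2 = 35.61.
Perimeter = 28.27 + 23.13 + 19.821 = 71.221.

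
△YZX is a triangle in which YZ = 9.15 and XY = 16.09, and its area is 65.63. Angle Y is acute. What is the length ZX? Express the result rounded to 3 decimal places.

From area = ½·XY·YZ·sin Y, we get sin Y = 2·area/(XY·YZ) ≈ 0.89157.
Taking the acute solution, ∠Y ≈ 63.07°.
Law of cosines then gives ZX ≈ 14.466.

14.466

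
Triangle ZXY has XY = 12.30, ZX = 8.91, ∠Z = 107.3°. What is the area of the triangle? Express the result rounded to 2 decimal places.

area ≈ 26.52

Law of sines: sin Y = ZX·sin Z/XY ≈ 0.69162.
Since XY ≥ ZX, only the acute value applies: ∠Y ≈ 43.76°.
Then ∠X = 180° − ∠Z − ∠Y ≈ 28.94°.
Law of sines gives YZ = XY·sin X/sin Z ≈ 6.2342.
Area = ½·XY·ZX·sin X ≈ 26.517.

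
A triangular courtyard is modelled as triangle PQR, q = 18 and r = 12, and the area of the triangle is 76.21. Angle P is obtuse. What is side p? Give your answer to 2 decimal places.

27.82

From area = ½·q·r·sin P, we get sin P = 2·area/(q·r) ≈ 0.70565.
Taking the obtuse solution, ∠P ≈ 135.12°.
Law of cosines then gives p ≈ 27.823.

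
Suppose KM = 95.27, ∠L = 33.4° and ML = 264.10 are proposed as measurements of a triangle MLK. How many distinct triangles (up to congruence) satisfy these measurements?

0

ML·sin L = 264.10·sin(33.4°) ≈ 145.4.
Since KM = 95.27 < 145.4 = ML sin L, no triangle exists.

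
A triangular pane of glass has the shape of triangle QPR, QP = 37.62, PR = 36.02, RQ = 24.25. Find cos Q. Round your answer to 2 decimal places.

cos Q ≈ 0.39

By the law of cosines, cos Q = (RQ² + QP² − PR²) / (2·RQ·QP) ≈ 0.38688, so ∠Q ≈ 67.24°.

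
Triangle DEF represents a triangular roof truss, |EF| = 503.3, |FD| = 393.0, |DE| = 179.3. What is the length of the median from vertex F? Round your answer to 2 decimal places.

m_F ≈ 442.54

Median from F: ½√(2·|EF|² + 2·|FD|² − |DE|²) ≈ 442.54.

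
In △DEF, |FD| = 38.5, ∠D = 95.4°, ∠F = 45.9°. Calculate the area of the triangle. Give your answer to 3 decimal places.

847.446

The third angle is ∠E = 180° − ∠F − ∠D = 38.70°.
Law of sines: |EF| = |FD|·sin D/sin E ≈ 61.303.
Law of sines: |DE| = |FD|·sin F/sin E ≈ 44.219.
Area = ½·|FD|·|EF|·sin F ≈ 847.45.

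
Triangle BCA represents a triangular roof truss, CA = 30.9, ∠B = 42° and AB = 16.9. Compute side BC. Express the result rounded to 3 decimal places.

Law of sines: sin C = AB·sin B/CA ≈ 0.36596.
Since CA ≥ AB, only the acute value applies: ∠C ≈ 21.47°.
Then ∠A = 180° − ∠B − ∠C ≈ 116.53°.
Law of sines gives BC = CA·sin A/sin B ≈ 41.316.

41.316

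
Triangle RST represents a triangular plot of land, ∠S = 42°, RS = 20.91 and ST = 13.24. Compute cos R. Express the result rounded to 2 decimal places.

By the law of cosines, TR² = RS² + ST² − 2·RS·ST·cos S = 201.05, so TR ≈ 14.179.
Law of cosines again: cos R = (TR² + RS² − ST²)/(2·TR·RS) ≈ 0.78078, so ∠R ≈ 38.67°.

cos R ≈ 0.78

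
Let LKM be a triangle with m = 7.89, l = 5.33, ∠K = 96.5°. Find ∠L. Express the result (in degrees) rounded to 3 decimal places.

By the law of cosines, k² = m² + l² − 2·m·l·cos K = 100.18, so k ≈ 10.009.
Law of cosines again: cos L = (k² + m² − l²)/(2·k·m) ≈ 0.84856, so ∠L ≈ 31.94°.

31.944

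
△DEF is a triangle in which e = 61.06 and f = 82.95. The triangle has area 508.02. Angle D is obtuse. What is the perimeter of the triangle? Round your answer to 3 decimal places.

From area = ½·e·f·sin D, we get sin D = 2·area/(e·f) ≈ 0.20060.
Taking the obtuse solution, ∠D ≈ 168.43°.
Law of cosines then gives d ≈ 143.29.
Perimeter = 143.29 + 61.06 + 82.95 = 287.3.

287.303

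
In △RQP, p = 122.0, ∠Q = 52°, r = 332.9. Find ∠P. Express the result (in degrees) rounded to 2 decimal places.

20.45

By the law of cosines, q² = p² + r² − 2·p·r·cos Q = 75698, so q ≈ 275.13.
Law of cosines again: cos P = (r² + q² − p²)/(2·r·q) ≈ 0.93697, so ∠P ≈ 20.45°.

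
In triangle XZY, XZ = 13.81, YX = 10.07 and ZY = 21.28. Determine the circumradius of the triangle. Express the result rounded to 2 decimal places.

By the law of cosines, cos X = (YX² + XZ² − ZY²) / (2·YX·XZ) ≈ -0.57784, so ∠X ≈ 125.30°.
Circumradius = ZY/(2 sin X) ≈ 13.037.

R ≈ 13.04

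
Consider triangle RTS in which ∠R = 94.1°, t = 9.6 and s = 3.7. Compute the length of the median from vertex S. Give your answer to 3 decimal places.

9.906

By the law of cosines, r² = t² + s² − 2·t·s·cos R = 110.93, so r ≈ 10.532.
Median from S: ½√(2·r² + 2·t² − s²) ≈ 9.9057.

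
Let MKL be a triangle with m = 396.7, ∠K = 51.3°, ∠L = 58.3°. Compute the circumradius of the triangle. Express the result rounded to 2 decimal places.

The third angle is ∠M = 180° − ∠K − ∠L = 70.40°.
Law of sines: k = m·sin K/sin M ≈ 328.64.
Law of sines: l = m·sin L/sin M ≈ 358.28.
Circumradius = m/(2 sin M) ≈ 210.55.

210.55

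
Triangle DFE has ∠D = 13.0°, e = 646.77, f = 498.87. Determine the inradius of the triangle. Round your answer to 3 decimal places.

By the law of cosines, d² = f² + e² − 2·f·e·cos D = 38414, so d ≈ 195.99.
Area = ½·f·e·sin D ≈ 36291.
Semiperimeter s = (195.99+498.87+646.77)/2 = 670.82.
Inradius = area/s = 36291/670.82 ≈ 54.099.

r ≈ 54.099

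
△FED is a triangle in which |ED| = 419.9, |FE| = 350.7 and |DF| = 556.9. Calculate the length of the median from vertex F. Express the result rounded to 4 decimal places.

m_F ≈ 415.3132

Median from F: ½√(2·|DF|² + 2·|FE|² − |ED|²) ≈ 415.31.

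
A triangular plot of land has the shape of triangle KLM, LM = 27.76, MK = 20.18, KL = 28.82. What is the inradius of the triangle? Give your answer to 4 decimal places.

6.9386

Semiperimeter s = (27.76 + 20.18 + 28.82)/2 = 38.38.
Heron's formula: area = √(38.38·10.62·18.2·9.56) ≈ 266.31.
Inradius = area/s = 266.31/38.38 ≈ 6.9386.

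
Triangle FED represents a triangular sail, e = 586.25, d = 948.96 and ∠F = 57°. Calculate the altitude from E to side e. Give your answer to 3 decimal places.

By the law of cosines, f² = e² + d² − 2·e·d·cos F = 6.3822e+05, so f ≈ 798.89.
Area = ½·e·d·sin F ≈ 2.3329e+05.
The altitude from E has length 2·area/e ≈ 795.86.

795.865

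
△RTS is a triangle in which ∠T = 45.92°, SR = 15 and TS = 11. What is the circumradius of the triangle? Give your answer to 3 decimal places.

10.440

Law of sines: sin R = TS·sin T/SR ≈ 0.52680.
Since SR ≥ TS, only the acute value applies: ∠R ≈ 31.79°.
Then ∠S = 180° − ∠T − ∠R ≈ 102.29°.
Law of sines gives RT = SR·sin S/sin T ≈ 20.402.
Circumradius = SR/(2 sin T) ≈ 10.44.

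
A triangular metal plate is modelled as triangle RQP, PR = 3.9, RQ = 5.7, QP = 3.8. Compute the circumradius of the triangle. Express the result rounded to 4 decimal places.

By the law of cosines, cos R = (PR² + RQ² − QP²) / (2·PR·RQ) ≈ 0.74809, so ∠R ≈ 41.57°.
Circumradius = QP/(2 sin R) ≈ 2.8632.

2.8632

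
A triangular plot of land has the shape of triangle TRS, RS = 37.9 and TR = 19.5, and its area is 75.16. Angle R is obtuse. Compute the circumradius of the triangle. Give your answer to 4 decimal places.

From area = ½·TR·RS·sin R, we get sin R = 2·area/(TR·RS) ≈ 0.20340.
Taking the obtuse solution, ∠R ≈ 168.26°.
Law of cosines then gives ST ≈ 57.13.
Circumradius = ST/(2 sin R) ≈ 140.44.

140.4407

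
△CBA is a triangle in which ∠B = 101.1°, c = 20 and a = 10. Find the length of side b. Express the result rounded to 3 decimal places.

By the law of cosines, b² = a² + c² − 2·a·c·cos B = 577.01, so b ≈ 24.021.

24.021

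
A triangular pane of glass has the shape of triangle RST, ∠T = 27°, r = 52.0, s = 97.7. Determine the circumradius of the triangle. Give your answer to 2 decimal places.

62.26

By the law of cosines, t² = r² + s² − 2·r·s·cos T = 3196, so t ≈ 56.533.
Area = ½·r·s·sin T ≈ 1153.2.
Circumradius = t/(2 sin T) ≈ 62.262.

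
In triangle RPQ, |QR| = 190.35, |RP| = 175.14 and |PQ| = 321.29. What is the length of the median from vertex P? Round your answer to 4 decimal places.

Median from P: ½√(2·|RP|² + 2·|PQ|² − |QR|²) ≈ 240.61.

240.6083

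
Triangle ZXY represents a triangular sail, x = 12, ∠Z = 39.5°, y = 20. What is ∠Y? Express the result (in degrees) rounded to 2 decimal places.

∠Y ≈ 105.10°

By the law of cosines, z² = x² + y² − 2·x·y·cos Z = 173.62, so z ≈ 13.177.
Law of cosines again: cos Y = (z² + x² − y²)/(2·z·x) ≈ -0.26050, so ∠Y ≈ 105.10°.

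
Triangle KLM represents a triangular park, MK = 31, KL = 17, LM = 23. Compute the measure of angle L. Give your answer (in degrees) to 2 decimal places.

By the law of cosines, cos L = (KL² + LM² − MK²) / (2·KL·LM) ≈ -0.18286, so ∠L ≈ 100.54°.

∠L ≈ 100.54°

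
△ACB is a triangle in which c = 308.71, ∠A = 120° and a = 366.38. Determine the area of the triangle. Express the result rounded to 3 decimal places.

12854.259

Law of sines: sin C = c·sin A/a ≈ 0.72971.
Since a ≥ c, only the acute value applies: ∠C ≈ 46.86°.
Then ∠B = 180° − ∠A − ∠C ≈ 13.14°.
Law of sines gives b = a·sin B/sin A ≈ 96.16.
Area = ½·a·c·sin B ≈ 12854.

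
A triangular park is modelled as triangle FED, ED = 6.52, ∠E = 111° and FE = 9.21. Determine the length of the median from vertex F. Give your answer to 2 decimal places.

By the law of cosines, DF² = FE² + ED² − 2·FE·ED·cos E = 170.37, so DF ≈ 13.053.
Median from F: ½√(2·DF² + 2·FE² − ED²) ≈ 10.815.

10.82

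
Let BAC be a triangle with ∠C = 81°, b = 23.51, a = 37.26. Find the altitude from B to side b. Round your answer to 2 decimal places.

h_B ≈ 36.80

By the law of cosines, c² = b² + a² − 2·b·a·cos C = 1667, so c ≈ 40.828.
Area = ½·b·a·sin C ≈ 432.6.
The altitude from B has length 2·area/b ≈ 36.801.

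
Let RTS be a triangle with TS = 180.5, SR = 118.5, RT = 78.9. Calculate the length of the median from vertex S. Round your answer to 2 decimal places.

Median from S: ½√(2·TS² + 2·SR² − RT²) ≈ 147.5.

147.50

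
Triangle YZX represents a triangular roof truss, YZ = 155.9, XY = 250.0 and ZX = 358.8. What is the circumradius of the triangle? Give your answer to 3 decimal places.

R ≈ 212.816

By the law of cosines, cos Y = (XY² + YZ² − ZX²) / (2·XY·YZ) ≈ -0.53794, so ∠Y ≈ 122.54°.
Circumradius = ZX/(2 sin Y) ≈ 212.82.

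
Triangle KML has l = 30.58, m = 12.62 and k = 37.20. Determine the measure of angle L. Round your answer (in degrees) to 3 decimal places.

By the law of cosines, cos L = (k² + m² − l²) / (2·k·m) ≈ 0.64751, so ∠L ≈ 49.65°.

∠L ≈ 49.646°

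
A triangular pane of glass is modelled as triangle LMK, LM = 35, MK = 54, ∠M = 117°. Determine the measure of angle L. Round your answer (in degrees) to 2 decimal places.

By the law of cosines, KL² = LM² + MK² − 2·LM·MK·cos M = 5857.1, so KL ≈ 76.532.
Law of cosines again: cos L = (KL² + LM² − MK²)/(2·KL·LM) ≈ 0.77766, so ∠L ≈ 38.95°.

38.95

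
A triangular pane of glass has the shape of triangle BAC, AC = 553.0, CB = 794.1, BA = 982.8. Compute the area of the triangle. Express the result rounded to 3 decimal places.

Semiperimeter s = (553 + 794.1 + 982.8)/2 = 1164.9.
Heron's formula: area = √(1164.9·611.95·370.85·182.15) ≈ 2.1944e+05.

area ≈ 219444.824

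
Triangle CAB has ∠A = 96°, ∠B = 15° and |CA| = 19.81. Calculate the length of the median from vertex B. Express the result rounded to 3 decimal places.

The third angle is ∠C = 180° − ∠A − ∠B = 69.00°.
Law of sines: |AB| = |CA|·sin C/sin B ≈ 71.456.
Law of sines: |BC| = |CA|·sin A/sin B ≈ 76.121.
Median from B: ½√(2·|AB|² + 2·|BC|² − |CA|²) ≈ 73.158.

m_B ≈ 73.158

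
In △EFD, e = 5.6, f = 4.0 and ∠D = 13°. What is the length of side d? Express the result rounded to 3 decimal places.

1.926

By the law of cosines, d² = e² + f² − 2·e·f·cos D = 3.7082, so d ≈ 1.9257.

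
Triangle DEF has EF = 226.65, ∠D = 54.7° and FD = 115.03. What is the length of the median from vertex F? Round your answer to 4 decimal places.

m_F ≈ 117.0515

Law of sines: sin E = FD·sin D/EF ≈ 0.41421.
Since EF ≥ FD, only the acute value applies: ∠E ≈ 24.47°.
Then ∠F = 180° − ∠D − ∠E ≈ 100.83°.
Law of sines gives DE = EF·sin F/sin D ≈ 272.76.
Median from F: ½√(2·EF² + 2·FD² − DE²) ≈ 117.05.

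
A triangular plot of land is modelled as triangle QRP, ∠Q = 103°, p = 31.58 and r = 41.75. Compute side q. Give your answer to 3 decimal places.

By the law of cosines, q² = r² + p² − 2·r·p·cos Q = 3333.5, so q ≈ 57.737.

57.737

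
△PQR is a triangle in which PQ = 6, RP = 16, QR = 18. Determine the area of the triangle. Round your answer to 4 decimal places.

47.3286

Semiperimeter s = (18 + 16 + 6)/2 = 20.
Heron's formula: area = √(20·2·4·14) ≈ 47.329.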